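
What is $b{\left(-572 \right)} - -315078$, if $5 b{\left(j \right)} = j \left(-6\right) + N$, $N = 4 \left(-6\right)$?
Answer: $\frac{1578798}{5} \approx 3.1576 \cdot 10^{5}$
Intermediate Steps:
$N = -24$
$b{\left(j \right)} = - \frac{24}{5} - \frac{6 j}{5}$ ($b{\left(j \right)} = \frac{j \left(-6\right) - 24}{5} = \frac{- 6 j - 24}{5} = \frac{-24 - 6 j}{5} = - \frac{24}{5} - \frac{6 j}{5}$)
$b{\left(-572 \right)} - -315078 = \left(- \frac{24}{5} - - \frac{3432}{5}\right) - -315078 = \left(- \frac{24}{5} + \frac{3432}{5}\right) + 315078 = \frac{3408}{5} + 315078 = \frac{1578798}{5}$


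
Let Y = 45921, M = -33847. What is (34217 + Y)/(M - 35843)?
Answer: -40069/34845 ≈ -1.1499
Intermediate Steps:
(34217 + Y)/(M - 35843) = (34217 + 45921)/(-33847 - 35843) = 80138/(-69690) = 80138*(-1/69690) = -40069/34845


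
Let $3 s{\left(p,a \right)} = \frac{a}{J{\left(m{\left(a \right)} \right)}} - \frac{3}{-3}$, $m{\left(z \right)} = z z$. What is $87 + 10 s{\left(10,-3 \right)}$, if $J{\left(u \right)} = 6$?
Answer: $\frac{266}{3} \approx 88.667$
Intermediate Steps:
$m{\left(z \right)} = z^{2}$
$s{\left(p,a \right)} = \frac{1}{3} + \frac{a}{18}$ ($s{\left(p,a \right)} = \frac{\frac{a}{6} - \frac{3}{-3}}{3} = \frac{a \frac{1}{6} - -1}{3} = \frac{\frac{a}{6} + 1}{3} = \frac{1 + \frac{a}{6}}{3} = \frac{1}{3} + \frac{a}{18}$)
$87 + 10 s{\left(10,-3 \right)} = 87 + 10 \left(\frac{1}{3} + \frac{1}{18} \left(-3\right)\right) = 87 + 10 \left(\frac{1}{3} - \frac{1}{6}\right) = 87 + 10 \cdot \frac{1}{6} = 87 + \frac{5}{3} = \frac{266}{3}$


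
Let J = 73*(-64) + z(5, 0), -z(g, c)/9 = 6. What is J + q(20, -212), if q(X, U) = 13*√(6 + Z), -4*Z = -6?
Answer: -4726 + 13*√30/2 ≈ -4690.4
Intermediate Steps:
Z = 3/2 (Z = -¼*(-6) = 3/2 ≈ 1.5000)
z(g, c) = -54 (z(g, c) = -9*6 = -54)
q(X, U) = 13*√30/2 (q(X, U) = 13*√(6 + 3/2) = 13*√(15/2) = 13*(√30/2) = 13*√30/2)
J = -4726 (J = 73*(-64) - 54 = -4672 - 54 = -4726)
J + q(20, -212) = -4726 + 13*√30/2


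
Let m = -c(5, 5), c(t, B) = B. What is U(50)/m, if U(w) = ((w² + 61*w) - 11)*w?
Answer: -55390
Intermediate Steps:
U(w) = w*(-11 + w² + 61*w) (U(w) = (-11 + w² + 61*w)*w = w*(-11 + w² + 61*w))
m = -5 (m = -1*5 = -5)
U(50)/m = (50*(-11 + 50² + 61*50))/(-5) = (50*(-11 + 2500 + 3050))*(-⅕) = (50*5539)*(-⅕) = 276950*(-⅕) = -55390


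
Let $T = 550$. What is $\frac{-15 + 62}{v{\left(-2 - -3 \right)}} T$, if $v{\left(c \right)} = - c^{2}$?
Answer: $-25850$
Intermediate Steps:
$\frac{-15 + 62}{v{\left(-2 - -3 \right)}} T = \frac{-15 + 62}{\left(-1\right) \left(-2 - -3\right)^{2}} \cdot 550 = \frac{47}{\left(-1\right) \left(-2 + 3\right)^{2}} \cdot 550 = \frac{47}{\left(-1\right) 1^{2}} \cdot 550 = \frac{47}{\left(-1\right) 1} \cdot 550 = \frac{47}{-1} \cdot 550 = 47 \left(-1\right) 550 = \left(-47\right) 550 = -25850$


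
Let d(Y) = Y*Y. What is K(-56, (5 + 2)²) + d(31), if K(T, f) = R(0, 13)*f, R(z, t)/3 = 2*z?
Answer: 961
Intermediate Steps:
R(z, t) = 6*z (R(z, t) = 3*(2*z) = 6*z)
d(Y) = Y²
K(T, f) = 0 (K(T, f) = (6*0)*f = 0*f = 0)
K(-56, (5 + 2)²) + d(31) = 0 + 31² = 0 + 961 = 961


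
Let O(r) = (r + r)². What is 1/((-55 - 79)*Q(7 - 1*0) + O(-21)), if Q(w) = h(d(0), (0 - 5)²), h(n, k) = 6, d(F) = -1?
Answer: 1/960 ≈ 0.0010417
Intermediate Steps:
Q(w) = 6
O(r) = 4*r² (O(r) = (2*r)² = 4*r²)
1/((-55 - 79)*Q(7 - 1*0) + O(-21)) = 1/((-55 - 79)*6 + 4*(-21)²) = 1/(-134*6 + 4*441) = 1/(-804 + 1764) = 1/960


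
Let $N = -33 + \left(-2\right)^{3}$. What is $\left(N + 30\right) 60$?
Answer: $-660$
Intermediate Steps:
$N = -41$ ($N = -33 - 8 = -41$)
$\left(N + 30\right) 60 = \left(-41 + 30\right) 60 = \left(-11\right) 60 = -660$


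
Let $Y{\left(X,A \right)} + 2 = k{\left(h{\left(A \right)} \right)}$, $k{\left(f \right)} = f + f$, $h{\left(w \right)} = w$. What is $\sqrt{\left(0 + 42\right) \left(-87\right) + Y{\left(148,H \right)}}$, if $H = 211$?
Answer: $7 i \sqrt{66} \approx 56.868 i$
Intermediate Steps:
$k{\left(f \right)} = 2 f$
$Y{\left(X,A \right)} = -2 + 2 A$
$\sqrt{\left(0 + 42\right) \left(-87\right) + Y{\left(148,H \right)}} = \sqrt{\left(0 + 42\right) \left(-87\right) + \left(-2 + 2 \cdot 211\right)} = \sqrt{42 \left(-87\right) + \left(-2 + 422\right)} = \sqrt{-3654 + 420} = \sqrt{-3234} = 7 i \sqrt{66}$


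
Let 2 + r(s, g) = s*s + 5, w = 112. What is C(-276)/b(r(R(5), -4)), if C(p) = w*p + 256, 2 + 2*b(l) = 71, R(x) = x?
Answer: -61312/69 ≈ -888.58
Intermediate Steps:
r(s, g) = 3 + s**2 (r(s, g) = -2 + (s*s + 5) = -2 + (s**2 + 5) = -2 + (5 + s**2) = 3 + s**2)
b(l) = 69/2 (b(l) = -1 + (1/2)*71 = -1 + 71/2 = 69/2)
C(p) = 256 + 112*p (C(p) = 112*p + 256 = 256 + 112*p)
C(-276)/b(r(R(5), -4)) = (256 + 112*(-276))/(69/2) = (256 - 30912)*(2/69) = -30656*2/69 = -61312/69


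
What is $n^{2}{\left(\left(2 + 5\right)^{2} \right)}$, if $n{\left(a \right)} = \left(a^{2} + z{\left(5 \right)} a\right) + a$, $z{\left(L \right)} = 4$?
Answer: $7001316$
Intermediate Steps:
$n{\left(a \right)} = a^{2} + 5 a$ ($n{\left(a \right)} = \left(a^{2} + 4 a\right) + a = a^{2} + 5 a$)
$n^{2}{\left(\left(2 + 5\right)^{2} \right)} = \left(\left(2 + 5\right)^{2} \left(5 + \left(2 + 5\right)^{2}\right)\right)^{2} = \left(7^{2} \left(5 + 7^{2}\right)\right)^{2} = \left(49 \left(5 + 49\right)\right)^{2} = \left(49 \cdot 54\right)^{2} = 2646^{2} = 7001316$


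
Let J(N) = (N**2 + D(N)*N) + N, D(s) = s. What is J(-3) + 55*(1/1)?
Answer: 70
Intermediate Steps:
J(N) = N + 2*N**2 (J(N) = (N**2 + N*N) + N = (N**2 + N**2) + N = 2*N**2 + N = N + 2*N**2)
J(-3) + 55*(1/1) = -3*(1 + 2*(-3)) + 55*(1/1) = -3*(1 - 6) + 55*(1*1) = -3*(-5) + 55*1 = 15 + 55 = 70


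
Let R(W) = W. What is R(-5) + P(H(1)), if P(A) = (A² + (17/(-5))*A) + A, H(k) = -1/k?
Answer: -8/5 ≈ -1.6000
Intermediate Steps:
P(A) = A² - 12*A/5 (P(A) = (A² + (17*(-⅕))*A) + A = (A² - 17*A/5) + A = A² - 12*A/5)
R(-5) + P(H(1)) = -5 + (-1/1)*(-12 + 5*(-1/1))/5 = -5 + (-1*1)*(-12 + 5*(-1*1))/5 = -5 + (⅕)*(-1)*(-12 + 5*(-1)) = -5 + (⅕)*(-1)*(-12 - 5) = -5 + (⅕)*(-1)*(-17) = -5 + 17/5 = -8/5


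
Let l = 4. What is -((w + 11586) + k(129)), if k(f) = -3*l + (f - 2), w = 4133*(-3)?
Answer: 698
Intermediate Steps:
w = -12399
k(f) = -14 + f (k(f) = -3*4 + (f - 2) = -12 + (-2 + f) = -14 + f)
-((w + 11586) + k(129)) = -((-12399 + 11586) + (-14 + 129)) = -(-813 + 115) = -1*(-698) = 698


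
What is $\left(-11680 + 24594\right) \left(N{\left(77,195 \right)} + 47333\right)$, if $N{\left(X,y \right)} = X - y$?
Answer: $609734510$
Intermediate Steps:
$\left(-11680 + 24594\right) \left(N{\left(77,195 \right)} + 47333\right) = \left(-11680 + 24594\right) \left(\left(77 - 195\right) + 47333\right) = 12914 \left(\left(77 - 195\right) + 47333\right) = 12914 \left(-118 + 47333\right) = 12914 \cdot 47215 = 609734510$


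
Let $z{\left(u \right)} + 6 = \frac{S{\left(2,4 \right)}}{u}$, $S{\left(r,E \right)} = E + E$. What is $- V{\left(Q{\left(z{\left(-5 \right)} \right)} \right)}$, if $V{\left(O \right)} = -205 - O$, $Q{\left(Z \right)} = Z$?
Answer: $\frac{987}{5} \approx 197.4$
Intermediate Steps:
$S{\left(r,E \right)} = 2 E$
$z{\left(u \right)} = -6 + \frac{8}{u}$ ($z{\left(u \right)} = -6 + \frac{2 \cdot 4}{u} = -6 + \frac{8}{u}$)
$- V{\left(Q{\left(z{\left(-5 \right)} \right)} \right)} = - (-205 - \left(-6 + \frac{8}{-5}\right)) = - (-205 - \left(-6 + 8 \left(- \frac{1}{5}\right)\right)) = - (-205 - \left(-6 - \frac{8}{5}\right)) = - (-205 - - \frac{38}{5}) = - (-205 + \frac{38}{5}) = \left(-1\right) \left(- \frac{987}{5}\right) = \frac{987}{5}$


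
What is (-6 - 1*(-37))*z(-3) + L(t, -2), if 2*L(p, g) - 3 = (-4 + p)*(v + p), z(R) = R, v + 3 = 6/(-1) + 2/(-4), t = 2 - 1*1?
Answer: -315/4 ≈ -78.750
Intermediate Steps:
t = 1 (t = 2 - 1 = 1)
v = -19/2 (v = -3 + (6/(-1) + 2/(-4)) = -3 + (6*(-1) + 2*(-¼)) = -3 + (-6 - ½) = -3 - 13/2 = -19/2 ≈ -9.5000)
L(p, g) = 3/2 + (-4 + p)*(-19/2 + p)/2 (L(p, g) = 3/2 + ((-4 + p)*(-19/2 + p))/2 = 3/2 + (-4 + p)*(-19/2 + p)/2)
(-6 - 1*(-37))*z(-3) + L(t, -2) = (-6 - 1*(-37))*(-3) + (41/2 + (½)*1² - 27/4*1) = (-6 + 37)*(-3) + (41/2 + (½)*1 - 27/4) = 31*(-3) + (41/2 + ½ - 27/4) = -93 + 57/4 = -315/4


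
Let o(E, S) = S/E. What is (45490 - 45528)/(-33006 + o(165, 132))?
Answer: 95/82513 ≈ 0.0011513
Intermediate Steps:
(45490 - 45528)/(-33006 + o(165, 132)) = (45490 - 45528)/(-33006 + 132/165) = -38/(-33006 + 132*(1/165)) = -38/(-33006 + 4/5) = -38/(-165026/5) = -38*(-5/165026) = 95/82513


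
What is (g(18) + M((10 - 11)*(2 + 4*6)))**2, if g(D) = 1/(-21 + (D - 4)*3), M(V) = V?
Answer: 297025/441 ≈ 673.53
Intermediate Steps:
g(D) = 1/(-33 + 3*D) (g(D) = 1/(-21 + (-4 + D)*3) = 1/(-21 + (-12 + 3*D)) = 1/(-33 + 3*D))
(g(18) + M((10 - 11)*(2 + 4*6)))**2 = (1/(3*(-11 + 18)) + (10 - 11)*(2 + 4*6))**2 = ((1/3)/7 - (2 + 24))**2 = ((1/3)*(1/7) - 1*26)**2 = (1/21 - 26)**2 = (-545/21)**2 = 297025/441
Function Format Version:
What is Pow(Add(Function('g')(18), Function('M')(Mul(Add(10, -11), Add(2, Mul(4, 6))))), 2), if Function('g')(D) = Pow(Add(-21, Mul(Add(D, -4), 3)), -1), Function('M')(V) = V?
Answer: Rational(297025, 441) ≈ 673.53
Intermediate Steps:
Function('g')(D) = Pow(Add(-33, Mul(3, D)), -1) (Function('g')(D) = Pow(Add(-21, Mul(Add(-4, D), 3)), -1) = Pow(Add(-21, Add(-12, Mul(3, D))), -1) = Pow(Add(-33, Mul(3, D)), -1))
Pow(Add(Function('g')(18), Function('M')(Mul(Add(10, -11), Add(2, Mul(4, 6))))), 2) = Pow(Add(Mul(Rational(1, 3), Pow(Add(-11, 18), -1)), Mul(Add(10, -11), Add(2, Mul(4, 6)))), 2) = Pow(Add(Mul(Rational(1, 3), Pow(7, -1)), Mul(-1, Add(2, 24))), 2) = Pow(Add(Mul(Rational(1, 3), Rational(1, 7)), Mul(-1, 26)), 2) = Pow(Add(Rational(1, 21), -26), 2) = Pow(Rational(-545, 21), 2) = Rational(297025, 441)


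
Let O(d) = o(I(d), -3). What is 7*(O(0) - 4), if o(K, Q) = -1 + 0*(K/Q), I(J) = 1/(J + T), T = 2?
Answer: -35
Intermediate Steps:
I(J) = 1/(2 + J) (I(J) = 1/(J + 2) = 1/(2 + J))
o(K, Q) = -1 (o(K, Q) = -1 + 0 = -1)
O(d) = -1
7*(O(0) - 4) = 7*(-1 - 4) = 7*(-5) = -35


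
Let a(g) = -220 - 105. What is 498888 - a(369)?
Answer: 499213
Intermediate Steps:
a(g) = -325
498888 - a(369) = 498888 - 1*(-325) = 498888 + 325 = 499213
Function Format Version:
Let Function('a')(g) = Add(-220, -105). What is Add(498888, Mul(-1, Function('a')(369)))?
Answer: 499213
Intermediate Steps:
Function('a')(g) = -325
Add(498888, Mul(-1, Function('a')(369))) = Add(498888, Mul(-1, -325)) = Add(498888, 325) = 499213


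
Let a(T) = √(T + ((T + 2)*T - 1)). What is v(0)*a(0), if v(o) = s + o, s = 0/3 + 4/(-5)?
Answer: -4*I/5 ≈ -0.8*I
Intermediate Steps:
s = -⅘ (s = 0*(⅓) + 4*(-⅕) = 0 - ⅘ = -⅘ ≈ -0.80000)
v(o) = -⅘ + o
a(T) = √(-1 + T + T*(2 + T)) (a(T) = √(T + ((2 + T)*T - 1)) = √(T + (T*(2 + T) - 1)) = √(T + (-1 + T*(2 + T))) = √(-1 + T + T*(2 + T)))
v(0)*a(0) = (-⅘ + 0)*√(-1 + 0² + 3*0) = -4*√(-1 + 0 + 0)/5 = -4*I/5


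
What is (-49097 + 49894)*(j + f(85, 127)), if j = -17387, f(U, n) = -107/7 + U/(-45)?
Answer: -873881011/63 ≈ -1.3871e+7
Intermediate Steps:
f(U, n) = -107/7 - U/45 (f(U, n) = -107*⅐ + U*(-1/45) = -107/7 - U/45)
(-49097 + 49894)*(j + f(85, 127)) = (-49097 + 49894)*(-17387 + (-107/7 - 1/45*85)) = 797*(-17387 + (-107/7 - 17/9)) = 797*(-17387 - 1082/63) = 797*(-1096463/63) = -873881011/63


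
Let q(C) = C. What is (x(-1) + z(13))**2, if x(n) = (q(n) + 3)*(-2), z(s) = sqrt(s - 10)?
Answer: (4 - sqrt(3))**2 ≈ 5.1436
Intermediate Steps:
z(s) = sqrt(-10 + s)
x(n) = -6 - 2*n (x(n) = (n + 3)*(-2) = (3 + n)*(-2) = -6 - 2*n)
(x(-1) + z(13))**2 = ((-6 - 2*(-1)) + sqrt(-10 + 13))**2 = ((-6 + 2) + sqrt(3))**2 = (-4 + sqrt(3))**2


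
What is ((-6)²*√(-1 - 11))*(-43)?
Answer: -3096*I*√3 ≈ -5362.4*I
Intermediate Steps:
((-6)²*√(-1 - 11))*(-43) = (36*√(-12))*(-43) = (36*(2*I*√3))*(-43) = (72*I*√3)*(-43) = -3096*I*√3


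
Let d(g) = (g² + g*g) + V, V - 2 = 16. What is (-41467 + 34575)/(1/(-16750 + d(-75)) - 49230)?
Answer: 37781944/269878861 ≈ 0.14000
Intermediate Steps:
V = 18 (V = 2 + 16 = 18)
d(g) = 18 + 2*g² (d(g) = (g² + g*g) + 18 = (g² + g²) + 18 = 2*g² + 18 = 18 + 2*g²)
(-41467 + 34575)/(1/(-16750 + d(-75)) - 49230) = (-41467 + 34575)/(1/(-16750 + (18 + 2*(-75)²)) - 49230) = -6892/(1/(-16750 + (18 + 2*5625)) - 49230) = -6892/(1/(-16750 + (18 + 11250)) - 49230) = -6892/(1/(-16750 + 11268) - 49230) = -6892/(1/(-5482) - 49230) = -6892/(-1/5482 - 49230) = -6892/(-269878861/5482) = -6892*(-5482/269878861) = 37781944/269878861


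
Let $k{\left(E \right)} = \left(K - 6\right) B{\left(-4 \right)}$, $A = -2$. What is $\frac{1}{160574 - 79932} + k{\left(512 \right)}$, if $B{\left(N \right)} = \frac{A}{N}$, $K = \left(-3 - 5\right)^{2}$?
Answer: $\frac{2338619}{80642} \approx 29.0$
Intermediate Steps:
$K = 64$ ($K = \left(-8\right)^{2} = 64$)
$B{\left(N \right)} = - \frac{2}{N}$
$k{\left(E \right)} = 29$ ($k{\left(E \right)} = \left(64 - 6\right) \left(- \frac{2}{-4}\right) = 58 \left(\left(-2\right) \left(- \frac{1}{4}\right)\right) = 58 \cdot \frac{1}{2} = 29$)
$\frac{1}{160574 - 79932} + k{\left(512 \right)} = \frac{1}{160574 - 79932} + 29 = \frac{1}{80642} + 29 = \frac{2338619}{80642}$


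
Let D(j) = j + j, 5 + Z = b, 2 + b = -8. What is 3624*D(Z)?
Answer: -108720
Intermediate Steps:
b = -10 (b = -2 - 8 = -10)
Z = -15 (Z = -5 - 10 = -15)
D(j) = 2*j
3624*D(Z) = 3624*(2*(-15)) = 3624*(-30) = -108720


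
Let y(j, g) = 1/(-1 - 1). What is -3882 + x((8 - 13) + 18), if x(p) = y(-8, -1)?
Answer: -7765/2 ≈ -3882.5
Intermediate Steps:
y(j, g) = -½ (y(j, g) = 1/(-2) = -½)
x(p) = -½
-3882 + x((8 - 13) + 18) = -3882 - ½ = -7765/2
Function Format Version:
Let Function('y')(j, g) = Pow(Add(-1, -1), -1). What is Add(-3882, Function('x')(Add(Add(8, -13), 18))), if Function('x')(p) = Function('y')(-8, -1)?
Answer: Rational(-7765, 2) ≈ -3882.5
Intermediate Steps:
Function('y')(j, g) = Rational(-1, 2) (Function('y')(j, g) = Pow(-2, -1) = Rational(-1, 2))
Function('x')(p) = Rational(-1, 2)
Add(-3882, Function('x')(Add(Add(8, -13), 18))) = Add(-3882, Rational(-1, 2)) = Rational(-7765, 2)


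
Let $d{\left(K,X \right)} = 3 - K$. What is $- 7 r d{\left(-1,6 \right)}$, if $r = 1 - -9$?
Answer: $-280$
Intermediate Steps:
$r = 10$ ($r = 1 + 9 = 10$)
$- 7 r d{\left(-1,6 \right)} = \left(-7\right) 10 \left(3 - -1\right) = - 70 \left(3 + 1\right) = \left(-70\right) 4 = -280$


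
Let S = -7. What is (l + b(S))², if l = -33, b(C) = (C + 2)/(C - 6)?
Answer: 179776/169 ≈ 1063.8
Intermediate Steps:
b(C) = (2 + C)/(-6 + C)
(l + b(S))² = (-33 + (2 - 7)/(-6 - 7))² = (-33 - 5/(-13))² = (-33 - 1/13*(-5))² = (-33 + 5/13)² = (-424/13)² = 179776/169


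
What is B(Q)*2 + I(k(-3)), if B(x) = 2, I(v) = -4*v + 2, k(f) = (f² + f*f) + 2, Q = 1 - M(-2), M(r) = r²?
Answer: -74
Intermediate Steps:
Q = -3 (Q = 1 - 1*(-2)² = 1 - 1*4 = 1 - 4 = -3)
k(f) = 2 + 2*f² (k(f) = (f² + f²) + 2 = 2*f² + 2 = 2 + 2*f²)
I(v) = 2 - 4*v
B(Q)*2 + I(k(-3)) = 2*2 + (2 - 4*(2 + 2*(-3)²)) = 4 + (2 - 4*(2 + 2*9)) = 4 + (2 - 4*(2 + 18)) = 4 + (2 - 4*20) = 4 + (2 - 80) = 4 - 78 = -74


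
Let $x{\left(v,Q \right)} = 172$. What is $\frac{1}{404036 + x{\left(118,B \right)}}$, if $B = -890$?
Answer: $\frac{1}{404208} \approx 2.474 \cdot 10^{-6}$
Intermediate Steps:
$\frac{1}{404036 + x{\left(118,B \right)}} = \frac{1}{404036 + 172} = \frac{1}{404208}$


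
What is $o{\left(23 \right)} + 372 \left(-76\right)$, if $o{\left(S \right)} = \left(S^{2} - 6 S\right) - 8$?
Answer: $-27889$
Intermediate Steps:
$o{\left(S \right)} = -8 + S^{2} - 6 S$
$o{\left(23 \right)} + 372 \left(-76\right) = \left(-8 + 23^{2} - 138\right) + 372 \left(-76\right) = \left(-8 + 529 - 138\right) - 28272 = 383 - 28272 = -27889$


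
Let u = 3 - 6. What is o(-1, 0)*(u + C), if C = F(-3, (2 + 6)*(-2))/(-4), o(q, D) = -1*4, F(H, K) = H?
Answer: 9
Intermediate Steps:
o(q, D) = -4
C = ¾ (C = -3/(-4) = -3*(-¼) = ¾ ≈ 0.75000)
u = -3
o(-1, 0)*(u + C) = -4*(-3 + ¾) = -4*(-9/4) = 9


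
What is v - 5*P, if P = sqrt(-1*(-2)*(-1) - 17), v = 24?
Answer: 24 - 5*I*sqrt(19) ≈ 24.0 - 21.794*I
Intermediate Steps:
P = I*sqrt(19) (P = sqrt(2*(-1) - 17) = sqrt(-2 - 17) = sqrt(-19) = I*sqrt(19) ≈ 4.3589*I)
v - 5*P = 24 - 5*I*sqrt(19)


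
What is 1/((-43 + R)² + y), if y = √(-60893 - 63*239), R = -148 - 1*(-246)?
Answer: 121/369063 - 7*I*√62/1845315 ≈ 0.00032786 - 2.9869e-5*I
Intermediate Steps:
R = 98 (R = -148 + 246 = 98)
y = 35*I*√62 (y = √(-60893 - 15057) = √(-75950) = 35*I*√62 ≈ 275.59*I)
1/((-43 + R)² + y) = 1/((-43 + 98)² + 35*I*√62) = 1/(55² + 35*I*√62) = 1/(3025 + 35*I*√62)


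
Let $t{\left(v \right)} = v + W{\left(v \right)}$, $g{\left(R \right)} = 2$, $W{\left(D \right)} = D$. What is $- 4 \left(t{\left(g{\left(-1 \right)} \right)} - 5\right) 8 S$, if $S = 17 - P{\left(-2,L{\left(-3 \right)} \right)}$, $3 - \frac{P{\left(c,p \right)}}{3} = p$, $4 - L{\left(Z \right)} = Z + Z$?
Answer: $1216$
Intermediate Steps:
$L{\left(Z \right)} = 4 - 2 Z$ ($L{\left(Z \right)} = 4 - \left(Z + Z\right) = 4 - 2 Z$)
$P{\left(c,p \right)} = 9 - 3 p$
$t{\left(v \right)} = 2 v$ ($t{\left(v \right)} = v + v = 2 v$)
$S = 38$ ($S = 17 - \left(9 - 3 \left(4 - -6\right)\right) = 17 - \left(9 - 3 \left(4 + 6\right)\right) = 17 - \left(9 - 30\right) = 17 - -21 = 17 + 21 = 38$)
$- 4 \left(t{\left(g{\left(-1 \right)} \right)} - 5\right) 8 S = - 4 \left(2 \cdot 2 - 5\right) 8 \cdot 38 = - 4 \left(4 - 5\right) 8 \cdot 38 = \left(-4\right) \left(-1\right) 8 \cdot 38 = 4 \cdot 8 \cdot 38 = 32 \cdot 38 = 1216$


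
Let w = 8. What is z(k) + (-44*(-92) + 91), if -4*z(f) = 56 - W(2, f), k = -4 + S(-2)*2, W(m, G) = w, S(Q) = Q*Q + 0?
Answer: 4127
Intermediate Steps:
S(Q) = Q**2 (S(Q) = Q**2 + 0 = Q**2)
W(m, G) = 8
k = 4 (k = -4 + (-2)**2*2 = -4 + 4*2 = -4 + 8 = 4)
z(f) = -12 (z(f) = -(56 - 1*8)/4 = -(56 - 8)/4 = -1/4*48 = -12)
z(k) + (-44*(-92) + 91) = -12 + (-44*(-92) + 91) = -12 + (4048 + 91) = -12 + 4139 = 4127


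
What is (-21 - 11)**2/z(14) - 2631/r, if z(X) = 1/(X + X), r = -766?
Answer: 21965383/766 ≈ 28675.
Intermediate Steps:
z(X) = 1/(2*X)
(-21 - 11)**2/z(14) - 2631/r = (-21 - 11)**2/(((1/2)/14)) - 2631/(-766) = (-32)**2/(((1/2)*(1/14))) - 2631*(-1/766) = 1024/(1/28) + 2631/766 = 1024*28 + 2631/766 = 28672 + 2631/766 = 21965383/766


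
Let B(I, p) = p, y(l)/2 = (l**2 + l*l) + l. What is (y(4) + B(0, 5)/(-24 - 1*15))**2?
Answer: 7856809/1521 ≈ 5165.6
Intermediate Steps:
y(l) = 2*l + 4*l**2 (y(l) = 2*((l**2 + l*l) + l) = 2*((l**2 + l**2) + l) = 2*(2*l**2 + l) = 2*(l + 2*l**2) = 2*l + 4*l**2)
(y(4) + B(0, 5)/(-24 - 1*15))**2 = (2*4*(1 + 2*4) + 5/(-24 - 1*15))**2 = (2*4*(1 + 8) + 5/(-24 - 15))**2 = (2*4*9 + 5/(-39))**2 = (72 + 5*(-1/39))**2 = (72 - 5/39)**2 = (2803/39)**2 = 7856809/1521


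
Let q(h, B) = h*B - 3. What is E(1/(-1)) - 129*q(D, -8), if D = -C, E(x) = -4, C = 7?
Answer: -6841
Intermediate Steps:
D = -7 (D = -1*7 = -7)
q(h, B) = -3 + B*h (q(h, B) = B*h - 3 = -3 + B*h)
E(1/(-1)) - 129*q(D, -8) = -4 - 129*(-3 - 8*(-7)) = -4 - 129*(-3 + 56) = -4 - 129*53 = -4 - 6837 = -6841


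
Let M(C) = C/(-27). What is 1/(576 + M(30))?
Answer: 9/5174 ≈ 0.0017395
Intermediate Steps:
M(C) = -C/27 (M(C) = C*(-1/27) = -C/27)
1/(576 + M(30)) = 1/(576 - 1/27*30) = 1/(576 - 10/9) = 1/(5174/9) = 9/5174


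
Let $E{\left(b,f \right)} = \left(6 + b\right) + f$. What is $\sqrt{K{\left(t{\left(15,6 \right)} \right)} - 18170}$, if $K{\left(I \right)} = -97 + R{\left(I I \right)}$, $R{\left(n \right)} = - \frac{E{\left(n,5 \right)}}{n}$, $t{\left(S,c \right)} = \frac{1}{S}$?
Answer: $i \sqrt{20743} \approx 144.02 i$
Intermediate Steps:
$E{\left(b,f \right)} = 6 + b + f$
$R{\left(n \right)} = - \frac{11 + n}{n}$ ($R{\left(n \right)} = - \frac{6 + n + 5}{n} = - \frac{11 + n}{n}$)
$K{\left(I \right)} = -97 + \frac{-11 - I^{2}}{I^{2}}$ ($K{\left(I \right)} = -97 + \frac{-11 - I I}{I I} = -97 + \frac{-11 - I^{2}}{I^{2}}$)
$\sqrt{K{\left(t{\left(15,6 \right)} \right)} - 18170} = \sqrt{\left(-98 - \frac{11}{\frac{1}{225}}\right) - 18170} = \sqrt{\left(-98 - 11 \frac{1}{(\frac{1}{15})^{2}}\right) - 18170} = \sqrt{\left(-98 - 2475\right) - 18170} = \sqrt{-2573 - 18170} = \sqrt{-20743} = i \sqrt{20743}$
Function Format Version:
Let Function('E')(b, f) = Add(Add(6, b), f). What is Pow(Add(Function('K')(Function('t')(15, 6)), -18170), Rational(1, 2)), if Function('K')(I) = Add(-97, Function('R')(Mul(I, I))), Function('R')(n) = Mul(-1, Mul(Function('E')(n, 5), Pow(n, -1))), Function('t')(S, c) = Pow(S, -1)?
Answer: Mul(I, Pow(20743, Rational(1, 2))) ≈ Mul(144.02, I)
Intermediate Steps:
Function('E')(b, f) = Add(6, b, f)
Function('R')(n) = Mul(-1, Pow(n, -1), Add(11, n)) (Function('R')(n) = Mul(-1, Mul(Add(6, n, 5), Pow(n, -1))) = Mul(-1, Mul(Add(11, n), Pow(n, -1))) = Mul(-1, Mul(Pow(n, -1), Add(11, n))) = Mul(-1, Pow(n, -1), Add(11, n)))
Function('K')(I) = Add(-97, Mul(Pow(I, -2), Add(-11, Mul(-1, Pow(I, 2))))) (Function('K')(I) = Add(-97, Mul(Pow(Mul(I, I), -1), Add(-11, Mul(-1, Mul(I, I))))) = Add(-97, Mul(Pow(Pow(I, 2), -1), Add(-11, Mul(-1, Pow(I, 2))))) = Add(-97, Mul(Pow(I, -2), Add(-11, Mul(-1, Pow(I, 2))))))
Pow(Add(Function('K')(Function('t')(15, 6)), -18170), Rational(1, 2)) = Pow(Add(Add(-98, Mul(-11, Pow(Pow(15, -1), -2))), -18170), Rational(1, 2)) = Pow(Add(Add(-98, Mul(-11, Pow(Rational(1, 15), -2))), -18170), Rational(1, 2)) = Pow(Add(Add(-98, Mul(-11, 225)), -18170), Rational(1, 2)) = Pow(Add(Add(-98, -2475), -18170), Rational(1, 2)) = Pow(Add(-2573, -18170), Rational(1, 2)) = Pow(-20743, Rational(1, 2)) = Mul(I, Pow(20743, Rational(1, 2)))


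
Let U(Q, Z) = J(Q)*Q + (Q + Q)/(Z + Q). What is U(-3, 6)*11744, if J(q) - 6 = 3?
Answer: -340576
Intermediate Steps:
J(q) = 9 (J(q) = 6 + 3 = 9)
U(Q, Z) = 9*Q + 2*Q/(Q + Z) (U(Q, Z) = 9*Q + (Q + Q)/(Z + Q) = 9*Q + (2*Q)/(Q + Z) = 9*Q + 2*Q/(Q + Z))
U(-3, 6)*11744 = -3*(2 + 9*(-3) + 9*6)/(-3 + 6)*11744 = -3*(2 - 27 + 54)/3*11744 = -3*1/3*29*11744 = -29*11744 = -340576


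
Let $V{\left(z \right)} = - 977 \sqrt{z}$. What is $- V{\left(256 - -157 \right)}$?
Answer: $977 \sqrt{413} \approx 19855.0$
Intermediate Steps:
$- V{\left(256 - -157 \right)} = - \left(-977\right) \sqrt{256 - -157} = - \left(-977\right) \sqrt{256 + 157} = - \left(-977\right) \sqrt{413} = 977 \sqrt{413}$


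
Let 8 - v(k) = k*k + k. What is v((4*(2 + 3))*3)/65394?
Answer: -1826/32697 ≈ -0.055846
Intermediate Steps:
v(k) = 8 - k - k² (v(k) = 8 - (k*k + k) = 8 - (k² + k) = 8 - (k + k²) = 8 + (-k - k²) = 8 - k - k²)
v((4*(2 + 3))*3)/65394 = (8 - 4*(2 + 3)*3 - ((4*(2 + 3))*3)²)/65394 = (8 - 4*5*3 - ((4*5)*3)²)*(1/65394) = (8 - 20*3 - (20*3)²)*(1/65394) = (8 - 1*60 - 1*60²)*(1/65394) = (8 - 60 - 1*3600)*(1/65394) = (8 - 60 - 3600)*(1/65394) = -3652*1/65394 = -1826/32697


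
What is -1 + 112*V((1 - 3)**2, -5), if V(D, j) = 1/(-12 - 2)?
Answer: -9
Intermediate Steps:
V(D, j) = -1/14 (V(D, j) = 1/(-14) = -1/14)
-1 + 112*V((1 - 3)**2, -5) = -1 + 112*(-1/14) = -1 - 8 = -9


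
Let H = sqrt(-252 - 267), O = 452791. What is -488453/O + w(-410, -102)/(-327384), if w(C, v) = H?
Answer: -488453/452791 - I*sqrt(519)/327384 ≈ -1.0788 - 6.9587e-5*I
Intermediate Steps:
H = I*sqrt(519) (H = sqrt(-519) = I*sqrt(519) ≈ 22.782*I)
w(C, v) = I*sqrt(519)
-488453/O + w(-410, -102)/(-327384) = -488453/452791 + (I*sqrt(519))/(-327384) = -488453*1/452791 + (I*sqrt(519))*(-1/327384) = -488453/452791 - I*sqrt(519)/327384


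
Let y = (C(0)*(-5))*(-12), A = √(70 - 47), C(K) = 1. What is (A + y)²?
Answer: (60 + √23)² ≈ 4198.5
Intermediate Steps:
A = √23 ≈ 4.7958
y = 60 (y = (1*(-5))*(-12) = -5*(-12) = 60)
(A + y)² = (√23 + 60)² = (60 + √23)²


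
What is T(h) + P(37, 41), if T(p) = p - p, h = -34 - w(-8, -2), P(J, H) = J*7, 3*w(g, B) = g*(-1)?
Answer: 259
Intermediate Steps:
w(g, B) = -g/3 (w(g, B) = (g*(-1))/3 = (-g)/3 = -g/3)
P(J, H) = 7*J
h = -110/3 (h = -34 - (-1)*(-8)/3 = -34 - 1*8/3 = -34 - 8/3 = -110/3 ≈ -36.667)
T(p) = 0
T(h) + P(37, 41) = 0 + 7*37 = 0 + 259 = 259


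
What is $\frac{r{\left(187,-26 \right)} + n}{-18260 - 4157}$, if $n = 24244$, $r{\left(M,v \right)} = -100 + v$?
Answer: $- \frac{24118}{22417} \approx -1.0759$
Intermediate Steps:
$\frac{r{\left(187,-26 \right)} + n}{-18260 - 4157} = \frac{\left(-100 - 26\right) + 24244}{-18260 - 4157} = \frac{-126 + 24244}{-22417} = 24118 \left(- \frac{1}{22417}\right) = - \frac{24118}{22417}$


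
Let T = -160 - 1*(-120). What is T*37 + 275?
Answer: -1205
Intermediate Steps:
T = -40 (T = -160 + 120 = -40)
T*37 + 275 = -40*37 + 275 = -1480 + 275 = -1205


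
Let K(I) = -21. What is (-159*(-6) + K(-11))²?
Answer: 870489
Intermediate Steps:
(-159*(-6) + K(-11))² = (-159*(-6) - 21)² = (954 - 21)² = 933² = 870489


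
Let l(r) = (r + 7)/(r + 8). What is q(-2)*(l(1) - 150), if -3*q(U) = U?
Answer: -2684/27 ≈ -99.407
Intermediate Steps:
q(U) = -U/3
l(r) = (7 + r)/(8 + r)
q(-2)*(l(1) - 150) = (-⅓*(-2))*((7 + 1)/(8 + 1) - 150) = 2*(8/9 - 150)/3 = (⅔)*(-1342/9) = -2684/27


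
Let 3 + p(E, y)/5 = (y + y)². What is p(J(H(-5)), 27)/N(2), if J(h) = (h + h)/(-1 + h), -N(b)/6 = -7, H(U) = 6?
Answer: 4855/14 ≈ 346.79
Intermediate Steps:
N(b) = 42 (N(b) = -6*(-7) = 42)
J(h) = 2*h/(-1 + h) (J(h) = (2*h)/(-1 + h) = 2*h/(-1 + h))
p(E, y) = -15 + 20*y² (p(E, y) = -15 + 5*(y + y)² = -15 + 5*(2*y)² = -15 + 5*(4*y²) = -15 + 20*y²)
p(J(H(-5)), 27)/N(2) = (-15 + 20*27²)/42 = (-15 + 20*729)*(1/42) = (-15 + 14580)*(1/42) = 14565*(1/42) = 4855/14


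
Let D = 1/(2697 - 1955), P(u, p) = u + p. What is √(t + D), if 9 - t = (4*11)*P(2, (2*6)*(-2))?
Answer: √537901770/742 ≈ 31.257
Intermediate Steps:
P(u, p) = p + u
D = 1/742 ≈ 0.0013477
t = 977 (t = 9 - 4*11*((2*6)*(-2) + 2) = 9 - 44*(12*(-2) + 2) = 9 - 44*(-24 + 2) = 9 - 44*(-22) = 9 - 1*(-968) = 9 + 968 = 977)
√(t + D) = √(977 + 1/742) = √(724935/742) = √537901770/742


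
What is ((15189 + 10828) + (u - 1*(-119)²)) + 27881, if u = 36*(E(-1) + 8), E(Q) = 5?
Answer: 40205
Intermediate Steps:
u = 468 (u = 36*(5 + 8) = 36*13 = 468)
((15189 + 10828) + (u - 1*(-119)²)) + 27881 = ((15189 + 10828) + (468 - 1*(-119)²)) + 27881 = (26017 + (468 - 1*14161)) + 27881 = (26017 + (468 - 14161)) + 27881 = (26017 - 13693) + 27881 = 12324 + 27881 = 40205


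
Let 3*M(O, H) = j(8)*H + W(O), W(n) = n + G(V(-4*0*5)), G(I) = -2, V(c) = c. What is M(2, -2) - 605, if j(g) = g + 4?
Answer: -613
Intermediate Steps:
j(g) = 4 + g
W(n) = -2 + n (W(n) = n - 2 = -2 + n)
M(O, H) = -⅔ + 4*H + O/3 (M(O, H) = ((4 + 8)*H + (-2 + O))/3 = (12*H + (-2 + O))/3 = (-2 + O + 12*H)/3 = -⅔ + 4*H + O/3)
M(2, -2) - 605 = (-⅔ + 4*(-2) + (⅓)*2) - 605 = (-⅔ - 8 + ⅔) - 605 = -8 - 605 = -613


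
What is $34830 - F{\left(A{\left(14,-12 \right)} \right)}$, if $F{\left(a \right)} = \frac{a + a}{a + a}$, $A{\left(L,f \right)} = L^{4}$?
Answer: $34829$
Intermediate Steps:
$F{\left(a \right)} = 1$ ($F{\left(a \right)} = \frac{2 a}{2 a} = 2 a \frac{1}{2 a} = 1$)
$34830 - F{\left(A{\left(14,-12 \right)} \right)} = 34830 - 1 = 34829$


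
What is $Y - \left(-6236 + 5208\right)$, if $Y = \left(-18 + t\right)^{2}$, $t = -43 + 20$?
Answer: $2709$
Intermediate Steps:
$t = -23$
$Y = 1681$ ($Y = \left(-18 - 23\right)^{2} = \left(-41\right)^{2} = 1681$)
$Y - \left(-6236 + 5208\right) = 1681 - \left(-6236 + 5208\right) = 1681 - -1028 = 1681 + 1028 = 2709$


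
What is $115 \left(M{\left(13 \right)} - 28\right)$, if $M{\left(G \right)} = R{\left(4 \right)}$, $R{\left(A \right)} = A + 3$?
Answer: $-2415$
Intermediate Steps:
$R{\left(A \right)} = 3 + A$
$M{\left(G \right)} = 7$ ($M{\left(G \right)} = 3 + 4 = 7$)
$115 \left(M{\left(13 \right)} - 28\right) = 115 \left(7 - 28\right) = 115 \left(-21\right) = -2415$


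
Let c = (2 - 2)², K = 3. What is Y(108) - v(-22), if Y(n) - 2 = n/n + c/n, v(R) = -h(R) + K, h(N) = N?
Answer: -22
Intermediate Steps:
c = 0 (c = 0² = 0)
v(R) = 3 - R (v(R) = -R + 3 = 3 - R)
Y(n) = 3 (Y(n) = 2 + (n/n + 0/n) = 2 + (1 + 0) = 2 + 1 = 3)
Y(108) - v(-22) = 3 - (3 - 1*(-22)) = 3 - (3 + 22) = 3 - 1*25 = 3 - 25 = -22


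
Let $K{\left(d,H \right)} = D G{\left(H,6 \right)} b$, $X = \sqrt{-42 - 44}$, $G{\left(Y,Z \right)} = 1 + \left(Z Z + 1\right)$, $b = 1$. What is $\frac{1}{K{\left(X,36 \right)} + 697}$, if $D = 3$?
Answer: $\frac{1}{811} \approx 0.001233$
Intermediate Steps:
$G{\left(Y,Z \right)} = 2 + Z^{2}$ ($G{\left(Y,Z \right)} = 1 + \left(Z^{2} + 1\right) = 1 + \left(1 + Z^{2}\right) = 2 + Z^{2}$)
$X = i \sqrt{86}$ ($X = \sqrt{-86} = i \sqrt{86} \approx 9.2736 i$)
$K{\left(d,H \right)} = 114$ ($K{\left(d,H \right)} = 3 \left(2 + 6^{2}\right) 1 = 3 \left(2 + 36\right) 1 = 3 \cdot 38 \cdot 1 = 114 \cdot 1 = 114$)
$\frac{1}{K{\left(X,36 \right)} + 697} = \frac{1}{114 + 697} = \frac{1}{811}$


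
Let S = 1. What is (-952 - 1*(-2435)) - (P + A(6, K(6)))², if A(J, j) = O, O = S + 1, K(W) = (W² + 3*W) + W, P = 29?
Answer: 522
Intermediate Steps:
K(W) = W² + 4*W
O = 2 (O = 1 + 1 = 2)
A(J, j) = 2
(-952 - 1*(-2435)) - (P + A(6, K(6)))² = (-952 - 1*(-2435)) - (29 + 2)² = (-952 + 2435) - 1*31² = 1483 - 1*961 = 1483 - 961 = 522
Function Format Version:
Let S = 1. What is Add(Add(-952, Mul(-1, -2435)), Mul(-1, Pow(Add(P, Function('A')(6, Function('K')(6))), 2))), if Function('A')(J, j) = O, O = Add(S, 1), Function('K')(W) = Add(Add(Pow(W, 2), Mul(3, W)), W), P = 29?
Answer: 522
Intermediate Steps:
Function('K')(W) = Add(Pow(W, 2), Mul(4, W))
O = 2 (O = Add(1, 1) = 2)
Function('A')(J, j) = 2
Add(Add(-952, Mul(-1, -2435)), Mul(-1, Pow(Add(P, Function('A')(6, Function('K')(6))), 2))) = Add(Add(-952, Mul(-1, -2435)), Mul(-1, Pow(Add(29, 2), 2))) = Add(Add(-952, 2435), Mul(-1, Pow(31, 2))) = Add(1483, Mul(-1, 961)) = Add(1483, -961) = 522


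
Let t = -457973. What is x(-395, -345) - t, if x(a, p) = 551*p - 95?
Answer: 267783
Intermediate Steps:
x(a, p) = -95 + 551*p
x(-395, -345) - t = (-95 + 551*(-345)) - 1*(-457973) = (-95 - 190095) + 457973 = -190190 + 457973 = 267783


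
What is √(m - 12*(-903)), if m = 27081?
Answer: 3*√4213 ≈ 194.72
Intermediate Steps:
√(m - 12*(-903)) = √(27081 - 12*(-903)) = √(27081 + 10836) = √37917 = 3*√4213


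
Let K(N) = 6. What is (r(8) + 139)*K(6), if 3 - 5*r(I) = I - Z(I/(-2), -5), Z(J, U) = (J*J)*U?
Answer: 732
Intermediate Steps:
Z(J, U) = U*J**2 (Z(J, U) = J**2*U = U*J**2)
r(I) = 3/5 - I**2/4 - I/5 (r(I) = 3/5 - (I - (-5)*(I/(-2))**2)/5 = 3/5 - (I - (-5)*(I*(-1/2))**2)/5 = 3/5 - (I - (-5)*(-I/2)**2)/5 = 3/5 - (I - (-5)*I**2/4)/5 = 3/5 - (I + 5*I**2/4)/5 = 3/5 + (-I**2/4 - I/5) = 3/5 - I**2/4 - I/5)
(r(8) + 139)*K(6) = ((3/5 - 1/4*8**2 - 1/5*8) + 139)*6 = ((3/5 - 1/4*64 - 8/5) + 139)*6 = ((3/5 - 16 - 8/5) + 139)*6 = (-17 + 139)*6 = 122*6 = 732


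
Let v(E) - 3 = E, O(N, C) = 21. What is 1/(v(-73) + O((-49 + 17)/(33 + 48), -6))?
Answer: -1/49 ≈ -0.020408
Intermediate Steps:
v(E) = 3 + E
1/(v(-73) + O((-49 + 17)/(33 + 48), -6)) = 1/((3 - 73) + 21) = 1/(-70 + 21) = 1/(-49) = -1/49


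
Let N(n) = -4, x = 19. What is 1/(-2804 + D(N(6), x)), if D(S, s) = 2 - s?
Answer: -1/2821 ≈ -0.00035448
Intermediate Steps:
1/(-2804 + D(N(6), x)) = 1/(-2804 + (2 - 1*19)) = 1/(-2804 + (2 - 19)) = 1/(-2804 - 17) = 1/(-2821) = -1/2821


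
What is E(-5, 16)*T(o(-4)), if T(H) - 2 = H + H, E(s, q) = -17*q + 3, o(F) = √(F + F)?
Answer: -538 - 1076*I*√2 ≈ -538.0 - 1521.7*I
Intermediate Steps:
o(F) = √2*√F (o(F) = √(2*F) = √2*√F)
E(s, q) = 3 - 17*q
T(H) = 2 + 2*H (T(H) = 2 + (H + H) = 2 + 2*H)
E(-5, 16)*T(o(-4)) = (3 - 17*16)*(2 + 2*(√2*√(-4))) = (3 - 272)*(2 + 2*(√2*(2*I))) = -269*(2 + 2*(2*I*√2)) = -269*(2 + 4*I*√2) = -538 - 1076*I*√2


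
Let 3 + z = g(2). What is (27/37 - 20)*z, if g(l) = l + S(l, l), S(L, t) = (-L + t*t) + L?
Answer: -2139/37 ≈ -57.811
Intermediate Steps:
S(L, t) = t² (S(L, t) = (-L + t²) + L = (t² - L) + L = t²)
g(l) = l + l²
z = 3 (z = -3 + 2*(1 + 2) = -3 + 2*3 = -3 + 6 = 3)
(27/37 - 20)*z = (27/37 - 20)*3 = -713/37*3 = -2139/37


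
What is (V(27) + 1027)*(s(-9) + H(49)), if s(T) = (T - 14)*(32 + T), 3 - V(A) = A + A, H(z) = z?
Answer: -468480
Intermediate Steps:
V(A) = 3 - 2*A (V(A) = 3 - (A + A) = 3 - 2*A)
s(T) = (-14 + T)*(32 + T)
(V(27) + 1027)*(s(-9) + H(49)) = ((3 - 2*27) + 1027)*((-448 + (-9)² + 18*(-9)) + 49) = ((3 - 54) + 1027)*((-448 + 81 - 162) + 49) = (-51 + 1027)*(-529 + 49) = 976*(-480) = -468480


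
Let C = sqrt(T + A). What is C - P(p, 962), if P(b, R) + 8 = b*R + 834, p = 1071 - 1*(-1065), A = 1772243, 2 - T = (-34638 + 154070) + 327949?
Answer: -2055658 + 8*sqrt(20701) ≈ -2.0545e+6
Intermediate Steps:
T = -447379 (T = 2 - ((-34638 + 154070) + 327949) = 2 - (119432 + 327949) = 2 - 1*447381 = 2 - 447381 = -447379)
C = 8*sqrt(20701) (C = sqrt(-447379 + 1772243) = sqrt(1324864) = 8*sqrt(20701) ≈ 1151.0)
p = 2136 (p = 1071 + 1065 = 2136)
P(b, R) = 826 + R*b (P(b, R) = -8 + (b*R + 834) = -8 + (R*b + 834) = -8 + (834 + R*b) = 826 + R*b)
C - P(p, 962) = 8*sqrt(20701) - (826 + 962*2136) = 8*sqrt(20701) - (826 + 2054832) = 8*sqrt(20701) - 1*2055658 = 8*sqrt(20701) - 2055658 = -2055658 + 8*sqrt(20701)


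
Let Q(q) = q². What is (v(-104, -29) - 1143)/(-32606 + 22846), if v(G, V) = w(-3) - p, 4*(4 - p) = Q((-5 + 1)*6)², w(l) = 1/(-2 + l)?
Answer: -51123/6100 ≈ -8.3808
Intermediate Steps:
p = -82940 (p = 4 - 1296*(-5 + 1)⁴/4 = 4 - ((-4*6)²)²/4 = 4 - ((-24)²)²/4 = 4 - ¼*576² = 4 - ¼*331776 = 4 - 82944 = -82940)
v(G, V) = 414699/5 (v(G, V) = 1/(-2 - 3) - 1*(-82940) = 1/(-5) + 82940 = -⅕ + 82940 = 414699/5)
(v(-104, -29) - 1143)/(-32606 + 22846) = (414699/5 - 1143)/(-32606 + 22846) = (408984/5)/(-9760) = (408984/5)*(-1/9760) = -51123/6100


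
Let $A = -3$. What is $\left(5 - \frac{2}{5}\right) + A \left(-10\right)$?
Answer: $\frac{173}{5} \approx 34.6$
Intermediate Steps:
$\left(5 - \frac{2}{5}\right) + A \left(-10\right) = \left(5 - \frac{2}{5}\right) - -30 = \left(5 - \frac{2}{5}\right) + 30 = \frac{23}{5} + 30 = \frac{173}{5}$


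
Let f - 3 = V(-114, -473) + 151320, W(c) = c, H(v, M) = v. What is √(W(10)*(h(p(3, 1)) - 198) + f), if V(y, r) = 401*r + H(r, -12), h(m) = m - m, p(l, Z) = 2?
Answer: I*√40803 ≈ 202.0*I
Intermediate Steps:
h(m) = 0
V(y, r) = 402*r (V(y, r) = 401*r + r = 402*r)
f = -38823 (f = 3 + (402*(-473) + 151320) = 3 + (-190146 + 151320) = 3 - 38826 = -38823)
√(W(10)*(h(p(3, 1)) - 198) + f) = √(10*(0 - 198) - 38823) = √(10*(-198) - 38823) = √(-1980 - 38823) = √(-40803) = I*√40803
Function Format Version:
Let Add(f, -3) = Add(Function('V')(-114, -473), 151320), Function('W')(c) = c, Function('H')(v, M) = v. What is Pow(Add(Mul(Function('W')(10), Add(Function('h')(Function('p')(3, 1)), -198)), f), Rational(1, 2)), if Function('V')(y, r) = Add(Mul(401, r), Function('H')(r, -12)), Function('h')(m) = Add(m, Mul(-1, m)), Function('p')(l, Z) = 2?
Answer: Mul(I, Pow(40803, Rational(1, 2))) ≈ Mul(202.00, I)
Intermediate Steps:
Function('h')(m) = 0
Function('V')(y, r) = Mul(402, r) (Function('V')(y, r) = Add(Mul(401, r), r) = Mul(402, r))
f = -38823 (f = Add(3, Add(Mul(402, -473), 151320)) = Add(3, Add(-190146, 151320)) = Add(3, -38826) = -38823)
Pow(Add(Mul(Function('W')(10), Add(Function('h')(Function('p')(3, 1)), -198)), f), Rational(1, 2)) = Pow(Add(Mul(10, Add(0, -198)), -38823), Rational(1, 2)) = Pow(Add(Mul(10, -198), -38823), Rational(1, 2)) = Pow(Add(-1980, -38823), Rational(1, 2)) = Pow(-40803, Rational(1, 2)) = Mul(I, Pow(40803, Rational(1, 2)))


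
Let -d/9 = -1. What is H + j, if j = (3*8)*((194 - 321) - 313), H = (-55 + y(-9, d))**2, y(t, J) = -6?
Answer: -6839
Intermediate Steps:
d = 9 (d = -9*(-1) = 9)
H = 3721 (H = (-55 - 6)**2 = (-61)**2 = 3721)
j = -10560 (j = 24*(-127 - 313) = 24*(-440) = -10560)
H + j = 3721 - 10560 = -6839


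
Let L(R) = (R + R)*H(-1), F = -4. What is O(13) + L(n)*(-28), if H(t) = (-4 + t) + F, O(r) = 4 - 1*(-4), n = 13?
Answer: 6560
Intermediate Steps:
O(r) = 8 (O(r) = 4 + 4 = 8)
H(t) = -8 + t (H(t) = (-4 + t) - 4 = -8 + t)
L(R) = -18*R (L(R) = (R + R)*(-8 - 1) = (2*R)*(-9) = -18*R)
O(13) + L(n)*(-28) = 8 - 18*13*(-28) = 8 - 234*(-28) = 8 + 6552 = 6560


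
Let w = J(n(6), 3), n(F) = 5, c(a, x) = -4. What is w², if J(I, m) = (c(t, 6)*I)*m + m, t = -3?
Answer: 3249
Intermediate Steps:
J(I, m) = m - 4*I*m (J(I, m) = (-4*I)*m + m = -4*I*m + m = m - 4*I*m)
w = -57 (w = 3*(1 - 4*5) = 3*(1 - 20) = 3*(-19) = -57)
w² = (-57)² = 3249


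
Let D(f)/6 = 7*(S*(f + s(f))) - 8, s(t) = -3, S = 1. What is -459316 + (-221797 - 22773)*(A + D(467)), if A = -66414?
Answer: 11487971864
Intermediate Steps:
D(f) = -174 + 42*f (D(f) = 6*(7*(1*(f - 3)) - 8) = 6*(7*(1*(-3 + f)) - 8) = 6*(7*(-3 + f) - 8) = 6*((-21 + 7*f) - 8) = 6*(-29 + 7*f) = -174 + 42*f)
-459316 + (-221797 - 22773)*(A + D(467)) = -459316 + (-221797 - 22773)*(-66414 + (-174 + 42*467)) = -459316 - 244570*(-66414 + (-174 + 19614)) = -459316 - 244570*(-66414 + 19440) = -459316 - 244570*(-46974) = -459316 + 11488431180 = 11487971864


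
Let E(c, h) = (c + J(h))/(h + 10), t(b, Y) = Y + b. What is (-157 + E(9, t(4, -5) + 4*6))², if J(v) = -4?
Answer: 26790976/1089 ≈ 24601.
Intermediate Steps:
E(c, h) = (-4 + c)/(10 + h) (E(c, h) = (c - 4)/(h + 10) = (-4 + c)/(10 + h))
(-157 + E(9, t(4, -5) + 4*6))² = (-157 + (-4 + 9)/(10 + ((-5 + 4) + 4*6)))² = (-157 + 5/(10 + (-1 + 24)))² = (-157 + 5/(10 + 23))² = (-157 + 5/33)² = (-5176/33)² = 26790976/1089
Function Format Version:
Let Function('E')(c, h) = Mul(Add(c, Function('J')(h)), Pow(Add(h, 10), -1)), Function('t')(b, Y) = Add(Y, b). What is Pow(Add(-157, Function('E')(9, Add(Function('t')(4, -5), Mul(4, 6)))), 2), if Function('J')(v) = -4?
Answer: Rational(26790976, 1089) ≈ 24601.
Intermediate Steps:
Function('E')(c, h) = Mul(Pow(Add(10, h), -1), Add(-4, c)) (Function('E')(c, h) = Mul(Add(c, -4), Pow(Add(h, 10), -1)) = Mul(Add(-4, c), Pow(Add(10, h), -1)) = Mul(Pow(Add(10, h), -1), Add(-4, c)))
Pow(Add(-157, Function('E')(9, Add(Function('t')(4, -5), Mul(4, 6)))), 2) = Pow(Add(-157, Mul(Pow(Add(10, Add(Add(-5, 4), Mul(4, 6))), -1), Add(-4, 9))), 2) = Pow(Add(-157, Mul(Pow(Add(10, Add(-1, 24)), -1), 5)), 2) = Pow(Add(-157, Mul(Pow(Add(10, 23), -1), 5)), 2) = Pow(Add(-157, Mul(Pow(33, -1), 5)), 2) = Pow(Add(-157, Mul(Rational(1, 33), 5)), 2) = Pow(Add(-157, Rational(5, 33)), 2) = Pow(Rational(-5176, 33), 2) = Rational(26790976, 1089)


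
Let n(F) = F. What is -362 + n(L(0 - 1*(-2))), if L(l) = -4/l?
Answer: -364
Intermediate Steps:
-362 + n(L(0 - 1*(-2))) = -362 - 4/(0 - 1*(-2)) = -362 - 4/(0 + 2) = -362 - 4/2 = -362 - 4*½ = -362 - 2 = -364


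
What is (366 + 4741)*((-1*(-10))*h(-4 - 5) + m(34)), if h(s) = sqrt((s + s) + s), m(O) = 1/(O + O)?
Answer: 5107/68 + 153210*I*sqrt(3) ≈ 75.103 + 2.6537e+5*I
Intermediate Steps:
m(O) = 1/(2*O)
h(s) = sqrt(3)*sqrt(s) (h(s) = sqrt(2*s + s) = sqrt(3*s) = sqrt(3)*sqrt(s))
(366 + 4741)*((-1*(-10))*h(-4 - 5) + m(34)) = (366 + 4741)*((-1*(-10))*(sqrt(3)*sqrt(-4 - 5)) + (1/2)/34) = 5107*(10*(sqrt(3)*sqrt(-9)) + (1/2)*(1/34)) = 5107*(10*(sqrt(3)*(3*I)) + 1/68) = 5107*(10*(3*I*sqrt(3)) + 1/68) = 5107*(30*I*sqrt(3) + 1/68) = 5107*(1/68 + 30*I*sqrt(3)) = 5107/68 + 153210*I*sqrt(3)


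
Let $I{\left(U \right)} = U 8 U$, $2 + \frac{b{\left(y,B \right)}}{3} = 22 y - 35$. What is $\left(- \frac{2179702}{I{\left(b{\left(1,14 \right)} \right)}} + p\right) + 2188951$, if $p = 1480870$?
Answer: $\frac{29724460249}{8100} \approx 3.6697 \cdot 10^{6}$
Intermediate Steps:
$b{\left(y,B \right)} = -111 + 66 y$ ($b{\left(y,B \right)} = -6 + 3 \left(22 y - 35\right) = -6 + 3 \left(-35 + 22 y\right) = -6 + \left(-105 + 66 y\right) = -111 + 66 y$)
$I{\left(U \right)} = 8 U^{2}$ ($I{\left(U \right)} = 8 U U = 8 U^{2}$)
$\left(- \frac{2179702}{I{\left(b{\left(1,14 \right)} \right)}} + p\right) + 2188951 = \left(- \frac{2179702}{8 \left(-111 + 66 \cdot 1\right)^{2}} + 1480870\right) + 2188951 = \left(- \frac{2179702}{8 \left(-111 + 66\right)^{2}} + 1480870\right) + 2188951 = \left(- \frac{2179702}{8 \left(-45\right)^{2}} + 1480870\right) + 2188951 = \left(- \frac{2179702}{8 \cdot 2025} + 1480870\right) + 2188951 = \left(- \frac{2179702}{16200} + 1480870\right) + 2188951 = \left(\left(-2179702\right) \frac{1}{16200} + 1480870\right) + 2188951 = \left(- \frac{1089851}{8100} + 1480870\right) + 2188951 = \frac{11993957149}{8100} + 2188951 = \frac{29724460249}{8100}$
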